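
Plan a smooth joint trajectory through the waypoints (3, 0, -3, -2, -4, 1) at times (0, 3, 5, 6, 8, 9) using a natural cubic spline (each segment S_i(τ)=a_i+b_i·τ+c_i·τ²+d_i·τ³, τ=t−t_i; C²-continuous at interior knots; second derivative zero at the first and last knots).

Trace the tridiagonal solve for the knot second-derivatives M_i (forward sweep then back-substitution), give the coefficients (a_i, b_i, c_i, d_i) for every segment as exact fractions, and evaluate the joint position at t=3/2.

Δ: Δ0=-1, Δ1=-3/2, Δ2=1, Δ3=-1, Δ4=5
row 1: diag=10, rhs=-3; c'=1/5, d'=-3/10
row 2: denom=6−2·1/5=28/5; d'=(15−2·-3/10)/(28/5)=39/14
row 3: denom=6−1·5/28=163/28; d'=(-12−1·39/14)/(163/28)=-414/163
row 4: denom=6−2·56/163=866/163; d'=(36−2·-414/163)/(866/163)=3348/433
back: M4=3348/433
back: M3=-414/163−56/163·3348/433=-2250/433
back: M2=39/14−5/28·-2250/433=1608/433
back: M1=-3/10−1/5·1608/433=-903/866
M: M0=0, M1=-903/866, M2=1608/433, M3=-2250/433, M4=3348/433, M5=0
seg 0: a=3, c=M0/2=0, d=(M1−M0)/(6·3)=-301/5196, b=Δ0−h0·(2M0+M1)/6=-829/1732
seg 1: a=0, c=M1/2=-903/1732, d=(M2−M1)/(6·2)=1373/3464, b=Δ1−h1·(2M1+M2)/6=-1769/866
seg 2: a=-3, c=M2/2=804/433, d=(M3−M2)/(6·1)=-643/433, b=Δ2−h2·(2M2+M3)/6=272/433
seg 3: a=-2, c=M3/2=-1125/433, d=(M4−M3)/(6·2)=933/866, b=Δ3−h3·(2M3+M4)/6=-49/433
seg 4: a=-4, c=M4/2=1674/433, d=(M5−M4)/(6·1)=-558/433, b=Δ4−h4·(2M4+M5)/6=1049/433
t_q=3/2 → seg 0, τ=3/2; S=3+-829/1732·τ+0·τ²+-301/5196·τ³=28911/13856

  seg 0: a=3 b=-829/1732 c=0 d=-301/5196
  seg 1: a=0 b=-1769/866 c=-903/1732 d=1373/3464
  seg 2: a=-3 b=272/433 c=804/433 d=-643/433
  seg 3: a=-2 b=-49/433 c=-1125/433 d=933/866
  seg 4: a=-4 b=1049/433 c=1674/433 d=-558/433
S(3/2) = 28911/13856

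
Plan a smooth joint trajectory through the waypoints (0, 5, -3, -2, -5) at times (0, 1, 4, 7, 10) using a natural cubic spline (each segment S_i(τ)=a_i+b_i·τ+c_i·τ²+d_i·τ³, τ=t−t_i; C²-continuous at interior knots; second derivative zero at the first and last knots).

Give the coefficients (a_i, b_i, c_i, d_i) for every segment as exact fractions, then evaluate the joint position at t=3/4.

Δ: Δ0=5, Δ1=-8/3, Δ2=1/3, Δ3=-1
row 1: diag=8, rhs=-46; c'=3/8, d'=-23/4
row 2: denom=12−3·3/8=87/8; d'=(18−3·-23/4)/(87/8)=94/29
row 3: denom=12−3·8/29=324/29; d'=(-8−3·94/29)/(324/29)=-257/162
back: M3=-257/162
back: M2=94/29−8/29·-257/162=298/81
back: M1=-23/4−3/8·298/81=-385/54
M: M0=0, M1=-385/54, M2=298/81, M3=-257/162, M4=0
seg 0: a=0, c=M0/2=0, d=(M1−M0)/(6·1)=-385/324, b=Δ0−h0·(2M0+M1)/6=2005/324
seg 1: a=5, c=M1/2=-385/108, d=(M2−M1)/(6·3)=1751/2916, b=Δ1−h1·(2M1+M2)/6=425/162
seg 2: a=-3, c=M2/2=149/81, d=(M3−M2)/(6·3)=-853/2916, b=Δ2−h2·(2M2+M3)/6=-827/324
seg 3: a=-2, c=M3/2=-257/324, d=(M4−M3)/(6·3)=257/2916, b=Δ3−h3·(2M3+M4)/6=95/162
t_q=3/4 → seg 0, τ=3/4; S=0+2005/324·τ+0·τ²+-385/324·τ³=28615/6912

  seg 0: a=0 b=2005/324 c=0 d=-385/324
  seg 1: a=5 b=425/162 c=-385/108 d=1751/2916
  seg 2: a=-3 b=-827/324 c=149/81 d=-853/2916
  seg 3: a=-2 b=95/162 c=-257/324 d=257/2916
S(3/4) = 28615/6912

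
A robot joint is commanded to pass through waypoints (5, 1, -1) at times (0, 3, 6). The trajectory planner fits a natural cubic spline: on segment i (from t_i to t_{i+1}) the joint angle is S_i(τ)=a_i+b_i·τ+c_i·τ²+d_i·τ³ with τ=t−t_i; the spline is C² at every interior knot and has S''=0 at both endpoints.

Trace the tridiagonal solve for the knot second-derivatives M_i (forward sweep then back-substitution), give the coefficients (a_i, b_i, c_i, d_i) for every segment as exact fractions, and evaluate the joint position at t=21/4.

Δ: Δ0=-4/3, Δ1=-2/3
row 1: diag=12, rhs=4; c'=1/4, d'=1/3
back: M1=1/3
M: M0=0, M1=1/3, M2=0
seg 0: a=5, c=M0/2=0, d=(M1−M0)/(6·3)=1/54, b=Δ0−h0·(2M0+M1)/6=-3/2
seg 1: a=1, c=M1/2=1/6, d=(M2−M1)/(6·3)=-1/54, b=Δ1−h1·(2M1+M2)/6=-1
t_q=21/4 → seg 1, τ=9/4; S=1+-1·τ+1/6·τ²+-1/54·τ³=-79/128

  seg 0: a=5 b=-3/2 c=0 d=1/54
  seg 1: a=1 b=-1 c=1/6 d=-1/54
S(21/4) = -79/128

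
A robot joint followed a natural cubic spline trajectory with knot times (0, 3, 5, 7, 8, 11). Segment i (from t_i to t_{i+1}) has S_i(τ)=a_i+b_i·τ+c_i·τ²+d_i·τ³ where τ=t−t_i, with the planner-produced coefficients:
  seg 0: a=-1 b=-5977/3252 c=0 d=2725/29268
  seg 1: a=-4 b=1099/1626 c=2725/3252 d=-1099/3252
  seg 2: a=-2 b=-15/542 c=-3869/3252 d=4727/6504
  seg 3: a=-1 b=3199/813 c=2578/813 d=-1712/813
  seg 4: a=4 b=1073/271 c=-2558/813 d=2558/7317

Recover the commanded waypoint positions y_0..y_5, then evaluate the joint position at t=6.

y_0=-1 y_1=-4 y_2=-2 y_3=-1 y_4=4 y_5=-3
S(6) = -16199/6504

y_0 = S_0(0) = a_0 = -1
y_1 = S_1(0) = a_1 = -4
y_2 = S_2(0) = a_2 = -2
y_3 = S_3(0) = a_3 = -1
y_4 = S_4(0) = a_4 = 4
y_5 = S_4(3) = -3
t_q=6 is in segment 2 (τ=1); S_2(τ)=-16199/6504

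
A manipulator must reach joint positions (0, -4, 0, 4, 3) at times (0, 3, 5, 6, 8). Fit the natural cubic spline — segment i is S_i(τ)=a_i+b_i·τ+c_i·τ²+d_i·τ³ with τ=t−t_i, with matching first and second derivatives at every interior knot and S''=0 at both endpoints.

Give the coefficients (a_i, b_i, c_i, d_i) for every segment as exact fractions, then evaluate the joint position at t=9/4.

Δ: Δ0=-4/3, Δ1=2, Δ2=4, Δ3=-1/2
row 1: diag=10, rhs=20; c'=1/5, d'=2
row 2: denom=6−2·1/5=28/5; d'=(12−2·2)/(28/5)=10/7
row 3: denom=6−1·5/28=163/28; d'=(-27−1·10/7)/(163/28)=-796/163
back: M3=-796/163
back: M2=10/7−5/28·-796/163=375/163
back: M1=2−1/5·375/163=251/163
M: M0=0, M1=251/163, M2=375/163, M3=-796/163, M4=0
seg 0: a=0, c=M0/2=0, d=(M1−M0)/(6·3)=251/2934, b=Δ0−h0·(2M0+M1)/6=-2057/978
seg 1: a=-4, c=M1/2=251/326, d=(M2−M1)/(6·2)=31/489, b=Δ1−h1·(2M1+M2)/6=101/489
seg 2: a=0, c=M2/2=375/326, d=(M3−M2)/(6·1)=-1171/978, b=Δ2−h2·(2M2+M3)/6=1979/489
seg 3: a=4, c=M3/2=-398/163, d=(M4−M3)/(6·2)=199/489, b=Δ3−h3·(2M3+M4)/6=2695/978
t_q=9/4 → seg 0, τ=9/4; S=0+-2057/978·τ+0·τ²+251/2934·τ³=-78405/20864

  seg 0: a=0 b=-2057/978 c=0 d=251/2934
  seg 1: a=-4 b=101/489 c=251/326 d=31/489
  seg 2: a=0 b=1979/489 c=375/326 d=-1171/978
  seg 3: a=4 b=2695/978 c=-398/163 d=199/489
S(9/4) = -78405/20864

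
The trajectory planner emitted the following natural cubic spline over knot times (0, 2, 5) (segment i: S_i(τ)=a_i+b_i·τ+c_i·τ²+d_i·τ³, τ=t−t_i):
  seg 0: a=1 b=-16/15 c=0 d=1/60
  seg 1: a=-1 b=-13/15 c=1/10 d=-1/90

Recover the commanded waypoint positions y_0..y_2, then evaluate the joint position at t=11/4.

y_0 = S_0(0) = a_0 = 1
y_1 = S_1(0) = a_1 = -1
y_2 = S_1(3) = -3
t_q=11/4 is in segment 1 (τ=3/4); S_1(τ)=-1023/640

y_0=1 y_1=-1 y_2=-3
S(11/4) = -1023/640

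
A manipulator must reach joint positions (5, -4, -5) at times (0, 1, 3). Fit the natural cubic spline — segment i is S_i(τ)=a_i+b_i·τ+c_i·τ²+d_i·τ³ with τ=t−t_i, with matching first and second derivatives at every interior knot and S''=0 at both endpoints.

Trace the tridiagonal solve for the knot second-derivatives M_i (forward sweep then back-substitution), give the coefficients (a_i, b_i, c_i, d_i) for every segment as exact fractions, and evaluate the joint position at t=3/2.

  seg 0: a=5 b=-125/12 c=0 d=17/12
  seg 1: a=-4 b=-37/6 c=17/4 d=-17/24
S(3/2) = -391/64

Δ: Δ0=-9, Δ1=-1/2
row 1: diag=6, rhs=51; c'=1/3, d'=17/2
back: M1=17/2
M: M0=0, M1=17/2, M2=0
seg 0: a=5, c=M0/2=0, d=(M1−M0)/(6·1)=17/12, b=Δ0−h0·(2M0+M1)/6=-125/12
seg 1: a=-4, c=M1/2=17/4, d=(M2−M1)/(6·2)=-17/24, b=Δ1−h1·(2M1+M2)/6=-37/6
t_q=3/2 → seg 1, τ=1/2; S=-4+-37/6·τ+17/4·τ²+-17/24·τ³=-391/64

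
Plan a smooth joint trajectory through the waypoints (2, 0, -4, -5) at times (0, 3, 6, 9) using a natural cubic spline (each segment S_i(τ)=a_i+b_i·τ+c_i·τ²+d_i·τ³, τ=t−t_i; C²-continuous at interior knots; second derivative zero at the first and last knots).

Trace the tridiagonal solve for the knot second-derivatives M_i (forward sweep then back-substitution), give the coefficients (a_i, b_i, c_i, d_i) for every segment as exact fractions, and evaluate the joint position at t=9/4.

Δ: Δ0=-2/3, Δ1=-4/3, Δ2=-1/3
row 1: diag=12, rhs=-4; c'=1/4, d'=-1/3
row 2: denom=12−3·1/4=45/4; d'=(6−3·-1/3)/(45/4)=28/45
back: M2=28/45
back: M1=-1/3−1/4·28/45=-22/45
M: M0=0, M1=-22/45, M2=28/45, M3=0
seg 0: a=2, c=M0/2=0, d=(M1−M0)/(6·3)=-11/405, b=Δ0−h0·(2M0+M1)/6=-19/45
seg 1: a=0, c=M1/2=-11/45, d=(M2−M1)/(6·3)=5/81, b=Δ1−h1·(2M1+M2)/6=-52/45
seg 2: a=-4, c=M2/2=14/45, d=(M3−M2)/(6·3)=-14/405, b=Δ2−h2·(2M2+M3)/6=-43/45
t_q=9/4 → seg 0, τ=9/4; S=2+-19/45·τ+0·τ²+-11/405·τ³=237/320

  seg 0: a=2 b=-19/45 c=0 d=-11/405
  seg 1: a=0 b=-52/45 c=-11/45 d=5/81
  seg 2: a=-4 b=-43/45 c=14/45 d=-14/405
S(9/4) = 237/320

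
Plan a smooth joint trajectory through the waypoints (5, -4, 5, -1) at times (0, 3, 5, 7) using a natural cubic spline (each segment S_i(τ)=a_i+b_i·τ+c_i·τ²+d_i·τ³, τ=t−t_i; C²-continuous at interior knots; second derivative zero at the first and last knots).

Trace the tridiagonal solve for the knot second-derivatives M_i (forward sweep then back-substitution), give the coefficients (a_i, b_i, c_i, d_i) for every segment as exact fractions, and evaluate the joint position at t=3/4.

  seg 0: a=5 b=-453/76 c=0 d=25/76
  seg 1: a=-4 b=111/38 c=225/76 d=-165/152
  seg 2: a=5 b=33/19 c=-135/38 d=45/76
S(3/4) = 3251/4864

Δ: Δ0=-3, Δ1=9/2, Δ2=-3
row 1: diag=10, rhs=45; c'=1/5, d'=9/2
row 2: denom=8−2·1/5=38/5; d'=(-45−2·9/2)/(38/5)=-135/19
back: M2=-135/19
back: M1=9/2−1/5·-135/19=225/38
M: M0=0, M1=225/38, M2=-135/19, M3=0
seg 0: a=5, c=M0/2=0, d=(M1−M0)/(6·3)=25/76, b=Δ0−h0·(2M0+M1)/6=-453/76
seg 1: a=-4, c=M1/2=225/76, d=(M2−M1)/(6·2)=-165/152, b=Δ1−h1·(2M1+M2)/6=111/38
seg 2: a=5, c=M2/2=-135/38, d=(M3−M2)/(6·2)=45/76, b=Δ2−h2·(2M2+M3)/6=33/19
t_q=3/4 → seg 0, τ=3/4; S=5+-453/76·τ+0·τ²+25/76·τ³=3251/4864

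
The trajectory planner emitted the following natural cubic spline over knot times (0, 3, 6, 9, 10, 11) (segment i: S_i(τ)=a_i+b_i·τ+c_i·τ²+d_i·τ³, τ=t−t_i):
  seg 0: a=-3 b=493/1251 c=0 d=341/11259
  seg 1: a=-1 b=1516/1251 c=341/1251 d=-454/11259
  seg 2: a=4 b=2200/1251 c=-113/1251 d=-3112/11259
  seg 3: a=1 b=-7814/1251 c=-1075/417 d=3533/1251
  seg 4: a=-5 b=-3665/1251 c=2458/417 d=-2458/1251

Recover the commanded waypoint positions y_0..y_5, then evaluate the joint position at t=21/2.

y_0 = S_0(0) = a_0 = -3
y_1 = S_1(0) = a_1 = -1
y_2 = S_2(0) = a_2 = 4
y_3 = S_3(0) = a_3 = 1
y_4 = S_4(0) = a_4 = -5
y_5 = S_4(1) = -4
t_q=21/2 is in segment 4 (τ=1/2); S_4(τ)=-8735/1668

y_0=-3 y_1=-1 y_2=4 y_3=1 y_4=-5 y_5=-4
S(21/2) = -8735/1668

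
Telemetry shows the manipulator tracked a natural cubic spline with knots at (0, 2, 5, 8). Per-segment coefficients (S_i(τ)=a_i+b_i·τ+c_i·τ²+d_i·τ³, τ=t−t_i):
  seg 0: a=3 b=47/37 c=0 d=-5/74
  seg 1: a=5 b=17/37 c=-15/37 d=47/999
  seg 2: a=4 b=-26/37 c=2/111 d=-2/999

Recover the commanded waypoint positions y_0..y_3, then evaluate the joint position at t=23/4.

y_0=3 y_1=5 y_2=4 y_3=2
S(23/4) = 4123/1184

y_0 = S_0(0) = a_0 = 3
y_1 = S_1(0) = a_1 = 5
y_2 = S_2(0) = a_2 = 4
y_3 = S_2(3) = 2
t_q=23/4 is in segment 2 (τ=3/4); S_2(τ)=4123/1184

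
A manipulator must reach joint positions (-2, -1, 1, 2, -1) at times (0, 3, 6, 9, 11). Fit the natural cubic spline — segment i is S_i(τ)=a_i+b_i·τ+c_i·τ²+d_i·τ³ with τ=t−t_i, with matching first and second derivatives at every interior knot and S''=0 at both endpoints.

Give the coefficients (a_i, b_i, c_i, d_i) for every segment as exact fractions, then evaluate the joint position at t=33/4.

Δ: Δ0=1/3, Δ1=2/3, Δ2=1/3, Δ3=-3/2
row 1: diag=12, rhs=2; c'=1/4, d'=1/6
row 2: denom=12−3·1/4=45/4; d'=(-2−3·1/6)/(45/4)=-2/9
row 3: denom=10−3·4/15=46/5; d'=(-11−3·-2/9)/(46/5)=-155/138
back: M3=-155/138
back: M2=-2/9−4/15·-155/138=16/207
back: M1=1/6−1/4·16/207=61/414
M: M0=0, M1=61/414, M2=16/207, M3=-155/138, M4=0
seg 0: a=-2, c=M0/2=0, d=(M1−M0)/(6·3)=61/7452, b=Δ0−h0·(2M0+M1)/6=215/828
seg 1: a=-1, c=M1/2=61/828, d=(M2−M1)/(6·3)=-29/7452, b=Δ1−h1·(2M1+M2)/6=199/414
seg 2: a=1, c=M2/2=8/207, d=(M3−M2)/(6·3)=-497/7452, b=Δ2−h2·(2M2+M3)/6=677/828
seg 3: a=2, c=M3/2=-155/276, d=(M4−M3)/(6·2)=155/1656, b=Δ3−h3·(2M3+M4)/6=-311/414
t_q=33/4 → seg 2, τ=9/4; S=1+677/828·τ+8/207·τ²+-497/7452·τ³=13399/5888

  seg 0: a=-2 b=215/828 c=0 d=61/7452
  seg 1: a=-1 b=199/414 c=61/828 d=-29/7452
  seg 2: a=1 b=677/828 c=8/207 d=-497/7452
  seg 3: a=2 b=-311/414 c=-155/276 d=155/1656
S(33/4) = 13399/5888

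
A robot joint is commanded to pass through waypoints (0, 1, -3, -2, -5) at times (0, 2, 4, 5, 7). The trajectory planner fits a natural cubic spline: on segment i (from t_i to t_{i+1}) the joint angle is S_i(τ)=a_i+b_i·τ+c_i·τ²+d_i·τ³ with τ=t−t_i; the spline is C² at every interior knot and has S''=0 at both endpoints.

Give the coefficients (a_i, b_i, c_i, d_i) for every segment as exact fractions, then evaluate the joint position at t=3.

  seg 0: a=0 b=385/256 c=0 d=-257/1024
  seg 1: a=1 b=-193/128 c=-771/512 d=645/1024
  seg 2: a=-3 b=7/256 c=291/128 d=-333/256
  seg 3: a=-2 b=43/64 c=-417/256 d=139/512
S(3) = -1417/1024

Δ: Δ0=1/2, Δ1=-2, Δ2=1, Δ3=-3/2
row 1: diag=8, rhs=-15; c'=1/4, d'=-15/8
row 2: denom=6−2·1/4=11/2; d'=(18−2·-15/8)/(11/2)=87/22
row 3: denom=6−1·2/11=64/11; d'=(-15−1·87/22)/(64/11)=-417/128
back: M3=-417/128
back: M2=87/22−2/11·-417/128=291/64
back: M1=-15/8−1/4·291/64=-771/256
M: M0=0, M1=-771/256, M2=291/64, M3=-417/128, M4=0
seg 0: a=0, c=M0/2=0, d=(M1−M0)/(6·2)=-257/1024, b=Δ0−h0·(2M0+M1)/6=385/256
seg 1: a=1, c=M1/2=-771/512, d=(M2−M1)/(6·2)=645/1024, b=Δ1−h1·(2M1+M2)/6=-193/128
seg 2: a=-3, c=M2/2=291/128, d=(M3−M2)/(6·1)=-333/256, b=Δ2−h2·(2M2+M3)/6=7/256
seg 3: a=-2, c=M3/2=-417/256, d=(M4−M3)/(6·2)=139/512, b=Δ3−h3·(2M3+M4)/6=43/64
t_q=3 → seg 1, τ=1; S=1+-193/128·τ+-771/512·τ²+645/1024·τ³=-1417/1024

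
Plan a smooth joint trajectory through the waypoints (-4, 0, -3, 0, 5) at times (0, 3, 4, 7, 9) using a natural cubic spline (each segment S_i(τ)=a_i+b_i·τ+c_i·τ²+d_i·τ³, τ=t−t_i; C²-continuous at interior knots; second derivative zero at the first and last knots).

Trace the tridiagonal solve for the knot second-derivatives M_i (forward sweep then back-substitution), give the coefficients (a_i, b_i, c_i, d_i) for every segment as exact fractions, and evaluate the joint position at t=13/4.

  seg 0: a=-4 b=3547/1116 c=0 d=-2059/10044
  seg 1: a=0 b=-1315/558 c=-2059/1116 d=149/124
  seg 2: a=-3 b=-2725/1116 c=491/279 d=-2051/10044
  seg 3: a=0 b=1453/558 c=-29/372 d=29/2232
S(13/4) = -16325/23808

Δ: Δ0=4/3, Δ1=-3, Δ2=1, Δ3=5/2
row 1: diag=8, rhs=-26; c'=1/8, d'=-13/4
row 2: denom=8−1·1/8=63/8; d'=(24−1·-13/4)/(63/8)=218/63
row 3: denom=10−3·8/21=62/7; d'=(9−3·218/63)/(62/7)=-29/186
back: M3=-29/186
back: M2=218/63−8/21·-29/186=982/279
back: M1=-13/4−1/8·982/279=-2059/558
M: M0=0, M1=-2059/558, M2=982/279, M3=-29/186, M4=0
seg 0: a=-4, c=M0/2=0, d=(M1−M0)/(6·3)=-2059/10044, b=Δ0−h0·(2M0+M1)/6=3547/1116
seg 1: a=0, c=M1/2=-2059/1116, d=(M2−M1)/(6·1)=149/124, b=Δ1−h1·(2M1+M2)/6=-1315/558
seg 2: a=-3, c=M2/2=491/279, d=(M3−M2)/(6·3)=-2051/10044, b=Δ2−h2·(2M2+M3)/6=-2725/1116
seg 3: a=0, c=M3/2=-29/372, d=(M4−M3)/(6·2)=29/2232, b=Δ3−h3·(2M3+M4)/6=1453/558
t_q=13/4 → seg 1, τ=1/4; S=0+-1315/558·τ+-2059/1116·τ²+149/124·τ³=-16325/23808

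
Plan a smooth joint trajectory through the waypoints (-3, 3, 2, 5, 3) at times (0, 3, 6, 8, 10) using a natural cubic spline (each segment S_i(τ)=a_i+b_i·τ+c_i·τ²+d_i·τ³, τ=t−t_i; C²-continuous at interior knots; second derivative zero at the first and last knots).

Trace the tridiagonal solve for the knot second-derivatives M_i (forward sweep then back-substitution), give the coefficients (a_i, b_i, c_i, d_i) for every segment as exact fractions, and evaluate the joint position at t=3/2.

Δ: Δ0=2, Δ1=-1/3, Δ2=3/2, Δ3=-1
row 1: diag=12, rhs=-14; c'=1/4, d'=-7/6
row 2: denom=10−3·1/4=37/4; d'=(11−3·-7/6)/(37/4)=58/37
row 3: denom=8−2·8/37=280/37; d'=(-15−2·58/37)/(280/37)=-671/280
back: M3=-671/280
back: M2=58/37−8/37·-671/280=73/35
back: M1=-7/6−1/4·73/35=-709/420
M: M0=0, M1=-709/420, M2=73/35, M3=-671/280, M4=0
seg 0: a=-3, c=M0/2=0, d=(M1−M0)/(6·3)=-709/7560, b=Δ0−h0·(2M0+M1)/6=2389/840
seg 1: a=3, c=M1/2=-709/840, d=(M2−M1)/(6·3)=317/1512, b=Δ1−h1·(2M1+M2)/6=131/420
seg 2: a=2, c=M2/2=73/70, d=(M3−M2)/(6·2)=-251/672, b=Δ2−h2·(2M2+M3)/6=109/120
seg 3: a=5, c=M3/2=-671/560, d=(M4−M3)/(6·2)=671/3360, b=Δ3−h3·(2M3+M4)/6=251/420
t_q=3/2 → seg 0, τ=3/2; S=-3+2389/840·τ+0·τ²+-709/7560·τ³=2127/2240

  seg 0: a=-3 b=2389/840 c=0 d=-709/7560
  seg 1: a=3 b=131/420 c=-709/840 d=317/1512
  seg 2: a=2 b=109/120 c=73/70 d=-251/672
  seg 3: a=5 b=251/420 c=-671/560 d=671/3360
S(3/2) = 2127/2240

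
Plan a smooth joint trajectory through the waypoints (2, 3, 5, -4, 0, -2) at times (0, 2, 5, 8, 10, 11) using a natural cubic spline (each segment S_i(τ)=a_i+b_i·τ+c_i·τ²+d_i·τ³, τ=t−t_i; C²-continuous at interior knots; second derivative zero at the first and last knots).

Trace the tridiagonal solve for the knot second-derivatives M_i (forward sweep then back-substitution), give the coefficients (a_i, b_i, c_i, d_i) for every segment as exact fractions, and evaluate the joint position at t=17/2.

Δ: Δ0=1/2, Δ1=2/3, Δ2=-3, Δ3=2, Δ4=-2
row 1: diag=10, rhs=1; c'=3/10, d'=1/10
row 2: denom=12−3·3/10=111/10; d'=(-22−3·1/10)/(111/10)=-223/111
row 3: denom=10−3·10/37=340/37; d'=(30−3·-223/111)/(340/37)=1333/340
row 4: denom=6−2·37/170=473/85; d'=(-24−2·1333/340)/(473/85)=-5413/946
back: M4=-5413/946
back: M3=1333/340−37/170·-5413/946=4887/946
back: M2=-223/111−10/37·4887/946=-4832/1419
back: M1=1/10−3/10·-4832/1419=1061/946
M: M0=0, M1=1061/946, M2=-4832/1419, M3=4887/946, M4=-5413/946, M5=0
seg 0: a=2, c=M0/2=0, d=(M1−M0)/(6·2)=1061/11352, b=Δ0−h0·(2M0+M1)/6=179/1419
seg 1: a=3, c=M1/2=1061/1892, d=(M2−M1)/(6·3)=-12847/51084, b=Δ1−h1·(2M1+M2)/6=3541/2838
seg 2: a=5, c=M2/2=-2416/1419, d=(M3−M2)/(6·3)=24325/51084, b=Δ2−h2·(2M2+M3)/6=-12361/5676
seg 3: a=-4, c=M3/2=4887/1892, d=(M4−M3)/(6·2)=-2575/2838, b=Δ3−h3·(2M3+M4)/6=1315/2838
seg 4: a=0, c=M4/2=-5413/1892, d=(M5−M4)/(6·1)=5413/5676, b=Δ4−h4·(2M4+M5)/6=-263/2838
t_q=17/2 → seg 3, τ=1/2; S=-4+1315/2838·τ+4887/1892·τ²+-2575/2838·τ³=-12245/3784

  seg 0: a=2 b=179/1419 c=0 d=1061/11352
  seg 1: a=3 b=3541/2838 c=1061/1892 d=-12847/51084
  seg 2: a=5 b=-12361/5676 c=-2416/1419 d=24325/51084
  seg 3: a=-4 b=1315/2838 c=4887/1892 d=-2575/2838
  seg 4: a=0 b=-263/2838 c=-5413/1892 d=5413/5676
S(17/2) = -12245/3784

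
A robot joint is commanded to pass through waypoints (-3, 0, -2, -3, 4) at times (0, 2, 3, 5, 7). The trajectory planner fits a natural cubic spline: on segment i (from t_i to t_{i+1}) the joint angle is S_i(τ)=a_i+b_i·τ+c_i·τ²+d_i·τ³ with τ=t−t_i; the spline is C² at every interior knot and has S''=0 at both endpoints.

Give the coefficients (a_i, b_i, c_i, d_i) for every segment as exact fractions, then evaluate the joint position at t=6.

  seg 0: a=-3 b=175/64 c=0 d=-79/256
  seg 1: a=0 b=-31/32 c=-237/128 d=105/128
  seg 2: a=-2 b=-283/128 c=39/64 d=63/512
  seg 3: a=-3 b=109/64 c=345/256 d=-115/512
S(6) = -89/512

Δ: Δ0=3/2, Δ1=-2, Δ2=-1/2, Δ3=7/2
row 1: diag=6, rhs=-21; c'=1/6, d'=-7/2
row 2: denom=6−1·1/6=35/6; d'=(9−1·-7/2)/(35/6)=15/7
row 3: denom=8−2·12/35=256/35; d'=(24−2·15/7)/(256/35)=345/128
back: M3=345/128
back: M2=15/7−12/35·345/128=39/32
back: M1=-7/2−1/6·39/32=-237/64
M: M0=0, M1=-237/64, M2=39/32, M3=345/128, M4=0
seg 0: a=-3, c=M0/2=0, d=(M1−M0)/(6·2)=-79/256, b=Δ0−h0·(2M0+M1)/6=175/64
seg 1: a=0, c=M1/2=-237/128, d=(M2−M1)/(6·1)=105/128, b=Δ1−h1·(2M1+M2)/6=-31/32
seg 2: a=-2, c=M2/2=39/64, d=(M3−M2)/(6·2)=63/512, b=Δ2−h2·(2M2+M3)/6=-283/128
seg 3: a=-3, c=M3/2=345/256, d=(M4−M3)/(6·2)=-115/512, b=Δ3−h3·(2M3+M4)/6=109/64
t_q=6 → seg 3, τ=1; S=-3+109/64·τ+345/256·τ²+-115/512·τ³=-89/512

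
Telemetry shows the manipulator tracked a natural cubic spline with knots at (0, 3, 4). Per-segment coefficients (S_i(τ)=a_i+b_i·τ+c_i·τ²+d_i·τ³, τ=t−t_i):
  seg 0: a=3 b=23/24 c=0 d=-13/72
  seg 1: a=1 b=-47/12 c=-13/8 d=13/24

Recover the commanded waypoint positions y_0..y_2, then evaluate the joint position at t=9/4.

y_0=3 y_1=1 y_2=-4
S(9/4) = 1587/512

y_0 = S_0(0) = a_0 = 3
y_1 = S_1(0) = a_1 = 1
y_2 = S_1(1) = -4
t_q=9/4 is in segment 0 (τ=9/4); S_0(τ)=1587/512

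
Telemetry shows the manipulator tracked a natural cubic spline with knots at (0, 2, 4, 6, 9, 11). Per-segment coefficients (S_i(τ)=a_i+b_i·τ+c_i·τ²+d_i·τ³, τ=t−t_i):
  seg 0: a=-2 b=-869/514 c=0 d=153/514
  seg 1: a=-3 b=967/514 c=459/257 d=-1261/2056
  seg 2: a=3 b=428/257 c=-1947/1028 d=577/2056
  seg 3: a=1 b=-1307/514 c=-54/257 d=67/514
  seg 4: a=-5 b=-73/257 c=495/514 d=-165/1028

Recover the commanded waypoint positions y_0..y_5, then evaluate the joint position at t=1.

y_0=-2 y_1=-3 y_2=3 y_3=1 y_4=-5 y_5=-3
S(1) = -872/257

y_0 = S_0(0) = a_0 = -2
y_1 = S_1(0) = a_1 = -3
y_2 = S_2(0) = a_2 = 3
y_3 = S_3(0) = a_3 = 1
y_4 = S_4(0) = a_4 = -5
y_5 = S_4(2) = -3
t_q=1 is in segment 0 (τ=1); S_0(τ)=-872/257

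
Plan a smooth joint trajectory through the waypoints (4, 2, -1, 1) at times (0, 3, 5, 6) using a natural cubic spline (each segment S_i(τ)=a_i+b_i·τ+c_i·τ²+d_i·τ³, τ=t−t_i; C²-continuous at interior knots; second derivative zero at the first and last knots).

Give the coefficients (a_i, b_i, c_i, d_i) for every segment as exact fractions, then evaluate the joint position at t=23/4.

Δ: Δ0=-2/3, Δ1=-3/2, Δ2=2
row 1: diag=10, rhs=-5; c'=1/5, d'=-1/2
row 2: denom=6−2·1/5=28/5; d'=(21−2·-1/2)/(28/5)=55/14
back: M2=55/14
back: M1=-1/2−1/5·55/14=-9/7
M: M0=0, M1=-9/7, M2=55/14, M3=0
seg 0: a=4, c=M0/2=0, d=(M1−M0)/(6·3)=-1/14, b=Δ0−h0·(2M0+M1)/6=-1/42
seg 1: a=2, c=M1/2=-9/14, d=(M2−M1)/(6·2)=73/168, b=Δ1−h1·(2M1+M2)/6=-41/21
seg 2: a=-1, c=M2/2=55/28, d=(M3−M2)/(6·1)=-55/84, b=Δ2−h2·(2M2+M3)/6=29/42
t_q=23/4 → seg 2, τ=3/4; S=-1+29/42·τ+55/28·τ²+-55/84·τ³=621/1792

  seg 0: a=4 b=-1/42 c=0 d=-1/14
  seg 1: a=2 b=-41/21 c=-9/14 d=73/168
  seg 2: a=-1 b=29/42 c=55/28 d=-55/84
S(23/4) = 621/1792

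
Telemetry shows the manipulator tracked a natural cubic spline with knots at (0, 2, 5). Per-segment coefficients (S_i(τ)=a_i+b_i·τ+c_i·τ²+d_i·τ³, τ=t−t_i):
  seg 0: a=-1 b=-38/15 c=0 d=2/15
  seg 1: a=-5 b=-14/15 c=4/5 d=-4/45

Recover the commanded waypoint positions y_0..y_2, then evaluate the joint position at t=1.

y_0 = S_0(0) = a_0 = -1
y_1 = S_1(0) = a_1 = -5
y_2 = S_1(3) = -3
t_q=1 is in segment 0 (τ=1); S_0(τ)=-17/5

y_0=-1 y_1=-5 y_2=-3
S(1) = -17/5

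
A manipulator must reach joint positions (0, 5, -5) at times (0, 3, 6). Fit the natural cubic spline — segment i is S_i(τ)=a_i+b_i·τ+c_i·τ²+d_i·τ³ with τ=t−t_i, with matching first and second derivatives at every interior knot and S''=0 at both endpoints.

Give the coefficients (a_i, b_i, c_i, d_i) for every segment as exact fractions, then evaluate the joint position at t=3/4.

Δ: Δ0=5/3, Δ1=-10/3
row 1: diag=12, rhs=-30; c'=1/4, d'=-5/2
back: M1=-5/2
M: M0=0, M1=-5/2, M2=0
seg 0: a=0, c=M0/2=0, d=(M1−M0)/(6·3)=-5/36, b=Δ0−h0·(2M0+M1)/6=35/12
seg 1: a=5, c=M1/2=-5/4, d=(M2−M1)/(6·3)=5/36, b=Δ1−h1·(2M1+M2)/6=-5/6
t_q=3/4 → seg 0, τ=3/4; S=0+35/12·τ+0·τ²+-5/36·τ³=545/256

  seg 0: a=0 b=35/12 c=0 d=-5/36
  seg 1: a=5 b=-5/6 c=-5/4 d=5/36
S(3/4) = 545/256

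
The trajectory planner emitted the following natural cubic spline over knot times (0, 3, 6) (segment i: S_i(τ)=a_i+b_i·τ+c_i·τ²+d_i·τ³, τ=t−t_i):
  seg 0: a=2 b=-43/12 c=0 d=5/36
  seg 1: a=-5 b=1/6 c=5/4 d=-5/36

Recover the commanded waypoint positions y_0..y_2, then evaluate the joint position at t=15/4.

y_0=2 y_1=-5 y_2=3
S(15/4) = -1083/256

y_0 = S_0(0) = a_0 = 2
y_1 = S_1(0) = a_1 = -5
y_2 = S_1(3) = 3
t_q=15/4 is in segment 1 (τ=3/4); S_1(τ)=-1083/256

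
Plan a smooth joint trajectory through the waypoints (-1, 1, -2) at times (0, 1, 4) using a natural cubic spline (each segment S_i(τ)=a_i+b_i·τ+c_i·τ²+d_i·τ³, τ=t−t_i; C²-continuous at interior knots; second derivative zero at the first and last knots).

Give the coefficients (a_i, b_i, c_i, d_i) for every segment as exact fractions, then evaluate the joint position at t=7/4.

  seg 0: a=-1 b=19/8 c=0 d=-3/8
  seg 1: a=1 b=5/4 c=-9/8 d=1/8
S(7/4) = 695/512

Δ: Δ0=2, Δ1=-1
row 1: diag=8, rhs=-18; c'=3/8, d'=-9/4
back: M1=-9/4
M: M0=0, M1=-9/4, M2=0
seg 0: a=-1, c=M0/2=0, d=(M1−M0)/(6·1)=-3/8, b=Δ0−h0·(2M0+M1)/6=19/8
seg 1: a=1, c=M1/2=-9/8, d=(M2−M1)/(6·3)=1/8, b=Δ1−h1·(2M1+M2)/6=5/4
t_q=7/4 → seg 1, τ=3/4; S=1+5/4·τ+-9/8·τ²+1/8·τ³=695/512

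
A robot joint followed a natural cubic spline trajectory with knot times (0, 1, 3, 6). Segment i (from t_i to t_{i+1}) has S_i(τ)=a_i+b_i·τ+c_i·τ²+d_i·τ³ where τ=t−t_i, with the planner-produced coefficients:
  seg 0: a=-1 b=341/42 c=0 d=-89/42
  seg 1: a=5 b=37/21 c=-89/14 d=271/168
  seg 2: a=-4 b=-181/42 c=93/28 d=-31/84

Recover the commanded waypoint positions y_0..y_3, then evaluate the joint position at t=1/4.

y_0=-1 y_1=5 y_2=-4 y_3=3
S(1/4) = 893/896

y_0 = S_0(0) = a_0 = -1
y_1 = S_1(0) = a_1 = 5
y_2 = S_2(0) = a_2 = -4
y_3 = S_2(3) = 3
t_q=1/4 is in segment 0 (τ=1/4); S_0(τ)=893/896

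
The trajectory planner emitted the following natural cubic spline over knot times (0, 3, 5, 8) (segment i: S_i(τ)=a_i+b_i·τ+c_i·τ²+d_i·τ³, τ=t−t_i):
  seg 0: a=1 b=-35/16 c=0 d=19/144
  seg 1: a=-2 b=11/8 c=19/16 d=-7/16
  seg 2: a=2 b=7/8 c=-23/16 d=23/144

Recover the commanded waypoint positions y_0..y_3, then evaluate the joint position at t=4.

y_0=1 y_1=-2 y_2=2 y_3=-4
S(4) = 1/8

y_0 = S_0(0) = a_0 = 1
y_1 = S_1(0) = a_1 = -2
y_2 = S_2(0) = a_2 = 2
y_3 = S_2(3) = -4
t_q=4 is in segment 1 (τ=1); S_1(τ)=1/8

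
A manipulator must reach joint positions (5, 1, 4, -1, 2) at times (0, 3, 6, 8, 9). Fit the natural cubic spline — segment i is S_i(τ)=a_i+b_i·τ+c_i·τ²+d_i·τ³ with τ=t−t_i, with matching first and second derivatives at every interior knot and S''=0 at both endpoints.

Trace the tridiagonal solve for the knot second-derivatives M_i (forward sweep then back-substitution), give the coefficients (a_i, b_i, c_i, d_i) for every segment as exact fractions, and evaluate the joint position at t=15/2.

  seg 0: a=5 b=-752/309 c=0 d=340/2781
  seg 1: a=1 b=268/309 c=340/309 d=-979/2781
  seg 2: a=4 b=-629/309 c=-213/103 d=2269/2472
  seg 3: a=-1 b=437/618 c=1417/412 d=-1417/1236
S(15/2) = -4011/6592

Δ: Δ0=-4/3, Δ1=1, Δ2=-5/2, Δ3=3
row 1: diag=12, rhs=14; c'=1/4, d'=7/6
row 2: denom=10−3·1/4=37/4; d'=(-21−3·7/6)/(37/4)=-98/37
row 3: denom=6−2·8/37=206/37; d'=(33−2·-98/37)/(206/37)=1417/206
back: M3=1417/206
back: M2=-98/37−8/37·1417/206=-426/103
back: M1=7/6−1/4·-426/103=680/309
M: M0=0, M1=680/309, M2=-426/103, M3=1417/206, M4=0
seg 0: a=5, c=M0/2=0, d=(M1−M0)/(6·3)=340/2781, b=Δ0−h0·(2M0+M1)/6=-752/309
seg 1: a=1, c=M1/2=340/309, d=(M2−M1)/(6·3)=-979/2781, b=Δ1−h1·(2M1+M2)/6=268/309
seg 2: a=4, c=M2/2=-213/103, d=(M3−M2)/(6·2)=2269/2472, b=Δ2−h2·(2M2+M3)/6=-629/309
seg 3: a=-1, c=M3/2=1417/412, d=(M4−M3)/(6·1)=-1417/1236, b=Δ3−h3·(2M3+M4)/6=437/618
t_q=15/2 → seg 2, τ=3/2; S=4+-629/309·τ+-213/103·τ²+2269/2472·τ³=-4011/6592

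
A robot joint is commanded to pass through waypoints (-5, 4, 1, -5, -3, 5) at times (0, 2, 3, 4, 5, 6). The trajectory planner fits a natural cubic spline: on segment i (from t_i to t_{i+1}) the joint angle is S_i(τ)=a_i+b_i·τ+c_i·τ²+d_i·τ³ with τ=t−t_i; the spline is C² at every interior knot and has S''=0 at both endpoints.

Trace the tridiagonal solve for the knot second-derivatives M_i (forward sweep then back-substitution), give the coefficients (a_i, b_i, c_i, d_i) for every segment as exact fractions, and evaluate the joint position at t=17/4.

Δ: Δ0=9/2, Δ1=-3, Δ2=-6, Δ3=2, Δ4=8
row 1: diag=6, rhs=-45; c'=1/6, d'=-15/2
row 2: denom=4−1·1/6=23/6; d'=(-18−1·-15/2)/(23/6)=-63/23
row 3: denom=4−1·6/23=86/23; d'=(48−1·-63/23)/(86/23)=1167/86
row 4: denom=4−1·23/86=321/86; d'=(36−1·1167/86)/(321/86)=643/107
back: M4=643/107
back: M3=1167/86−23/86·643/107=1280/107
back: M2=-63/23−6/23·1280/107=-627/107
back: M1=-15/2−1/6·-627/107=-698/107
M: M0=0, M1=-698/107, M2=-627/107, M3=1280/107, M4=643/107, M5=0
seg 0: a=-5, c=M0/2=0, d=(M1−M0)/(6·2)=-349/642, b=Δ0−h0·(2M0+M1)/6=4285/642
seg 1: a=4, c=M1/2=-349/107, d=(M2−M1)/(6·1)=71/642, b=Δ1−h1·(2M1+M2)/6=97/642
seg 2: a=1, c=M2/2=-627/214, d=(M3−M2)/(6·1)=1907/642, b=Δ2−h2·(2M2+M3)/6=-1939/321
seg 3: a=-5, c=M3/2=640/107, d=(M4−M3)/(6·1)=-637/642, b=Δ3−h3·(2M3+M4)/6=-1919/642
seg 4: a=-3, c=M4/2=643/214, d=(M5−M4)/(6·1)=-643/642, b=Δ4−h4·(2M4+M5)/6=1925/321
t_q=17/4 → seg 3, τ=1/4; S=-5+-1919/642·τ+640/107·τ²+-637/642·τ³=-73807/13696

  seg 0: a=-5 b=4285/642 c=0 d=-349/642
  seg 1: a=4 b=97/642 c=-349/107 d=71/642
  seg 2: a=1 b=-1939/321 c=-627/214 d=1907/642
  seg 3: a=-5 b=-1919/642 c=640/107 d=-637/642
  seg 4: a=-3 b=1925/321 c=643/214 d=-643/642
S(17/4) = -73807/13696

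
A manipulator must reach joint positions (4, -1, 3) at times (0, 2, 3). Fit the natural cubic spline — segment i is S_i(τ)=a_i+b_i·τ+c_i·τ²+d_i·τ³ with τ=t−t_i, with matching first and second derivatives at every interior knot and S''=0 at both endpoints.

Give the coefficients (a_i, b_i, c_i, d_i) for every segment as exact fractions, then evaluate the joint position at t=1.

  seg 0: a=4 b=-14/3 c=0 d=13/24
  seg 1: a=-1 b=11/6 c=13/4 d=-13/12
S(1) = -1/8

Δ: Δ0=-5/2, Δ1=4
row 1: diag=6, rhs=39; c'=1/6, d'=13/2
back: M1=13/2
M: M0=0, M1=13/2, M2=0
seg 0: a=4, c=M0/2=0, d=(M1−M0)/(6·2)=13/24, b=Δ0−h0·(2M0+M1)/6=-14/3
seg 1: a=-1, c=M1/2=13/4, d=(M2−M1)/(6·1)=-13/12, b=Δ1−h1·(2M1+M2)/6=11/6
t_q=1 → seg 0, τ=1; S=4+-14/3·τ+0·τ²+13/24·τ³=-1/8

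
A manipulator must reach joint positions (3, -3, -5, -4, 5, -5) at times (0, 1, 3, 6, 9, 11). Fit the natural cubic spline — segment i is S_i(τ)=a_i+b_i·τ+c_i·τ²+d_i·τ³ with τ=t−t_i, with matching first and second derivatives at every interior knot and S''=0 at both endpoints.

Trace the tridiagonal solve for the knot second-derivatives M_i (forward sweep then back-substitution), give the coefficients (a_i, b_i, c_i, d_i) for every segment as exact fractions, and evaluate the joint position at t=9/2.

Δ: Δ0=-6, Δ1=-1, Δ2=1/3, Δ3=3, Δ4=-5
row 1: diag=6, rhs=30; c'=1/3, d'=5
row 2: denom=10−2·1/3=28/3; d'=(8−2·5)/(28/3)=-3/14
row 3: denom=12−3·9/28=309/28; d'=(16−3·-3/14)/(309/28)=466/309
row 4: denom=10−3·28/103=946/103; d'=(-48−3·466/309)/(946/103)=-2705/473
back: M4=-2705/473
back: M3=466/309−28/103·-2705/473=4346/1419
back: M2=-3/14−9/28·4346/1419=-567/473
back: M1=5−1/3·-567/473=2554/473
M: M0=0, M1=2554/473, M2=-567/473, M3=4346/1419, M4=-2705/473, M5=0
seg 0: a=3, c=M0/2=0, d=(M1−M0)/(6·1)=1277/1419, b=Δ0−h0·(2M0+M1)/6=-9791/1419
seg 1: a=-3, c=M1/2=1277/473, d=(M2−M1)/(6·2)=-3121/5676, b=Δ1−h1·(2M1+M2)/6=-5960/1419
seg 2: a=-5, c=M2/2=-567/946, d=(M3−M2)/(6·3)=6047/25542, b=Δ2−h2·(2M2+M3)/6=1/1419
seg 3: a=-4, c=M3/2=2173/1419, d=(M4−M3)/(6·3)=-12461/25542, b=Δ3−h3·(2M3+M4)/6=7937/2838
seg 4: a=5, c=M4/2=-2705/946, d=(M5−M4)/(6·2)=2705/5676, b=Δ4−h4·(2M4+M5)/6=-1685/1419
t_q=9/2 → seg 2, τ=3/2; S=-5+1/1419·τ+-567/946·τ²+6047/25542·τ³=-41991/7568

  seg 0: a=3 b=-9791/1419 c=0 d=1277/1419
  seg 1: a=-3 b=-5960/1419 c=1277/473 d=-3121/5676
  seg 2: a=-5 b=1/1419 c=-567/946 d=6047/25542
  seg 3: a=-4 b=7937/2838 c=2173/1419 d=-12461/25542
  seg 4: a=5 b=-1685/1419 c=-2705/946 d=2705/5676
S(9/2) = -41991/7568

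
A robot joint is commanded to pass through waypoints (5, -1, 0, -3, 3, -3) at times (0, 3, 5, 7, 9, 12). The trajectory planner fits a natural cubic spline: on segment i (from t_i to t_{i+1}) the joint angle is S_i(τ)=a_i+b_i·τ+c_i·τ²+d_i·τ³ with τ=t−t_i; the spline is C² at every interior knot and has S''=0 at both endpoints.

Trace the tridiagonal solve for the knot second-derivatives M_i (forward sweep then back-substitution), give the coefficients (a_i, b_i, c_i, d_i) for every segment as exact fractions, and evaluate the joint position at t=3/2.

Δ: Δ0=-2, Δ1=1/2, Δ2=-3/2, Δ3=3, Δ4=-2
row 1: diag=10, rhs=15; c'=1/5, d'=3/2
row 2: denom=8−2·1/5=38/5; d'=(-12−2·3/2)/(38/5)=-75/38
row 3: denom=8−2·5/19=142/19; d'=(27−2·-75/38)/(142/19)=294/71
row 4: denom=10−2·19/71=672/71; d'=(-30−2·294/71)/(672/71)=-453/112
back: M4=-453/112
back: M3=294/71−19/71·-453/112=585/112
back: M2=-75/38−5/19·585/112=-375/112
back: M1=3/2−1/5·-375/112=243/112
M: M0=0, M1=243/112, M2=-375/112, M3=585/112, M4=-453/112, M5=0
seg 0: a=5, c=M0/2=0, d=(M1−M0)/(6·3)=27/224, b=Δ0−h0·(2M0+M1)/6=-691/224
seg 1: a=-1, c=M1/2=243/224, d=(M2−M1)/(6·2)=-103/224, b=Δ1−h1·(2M1+M2)/6=19/112
seg 2: a=0, c=M2/2=-375/224, d=(M3−M2)/(6·2)=5/7, b=Δ2−h2·(2M2+M3)/6=-113/112
seg 3: a=-3, c=M3/2=585/224, d=(M4−M3)/(6·2)=-173/224, b=Δ3−h3·(2M3+M4)/6=97/112
seg 4: a=3, c=M4/2=-453/224, d=(M5−M4)/(6·3)=151/672, b=Δ4−h4·(2M4+M5)/6=229/112
t_q=3/2 → seg 0, τ=3/2; S=5+-691/224·τ+0·τ²+27/224·τ³=1397/1792

  seg 0: a=5 b=-691/224 c=0 d=27/224
  seg 1: a=-1 b=19/112 c=243/224 d=-103/224
  seg 2: a=0 b=-113/112 c=-375/224 d=5/7
  seg 3: a=-3 b=97/112 c=585/224 d=-173/224
  seg 4: a=3 b=229/112 c=-453/224 d=151/672
S(3/2) = 1397/1792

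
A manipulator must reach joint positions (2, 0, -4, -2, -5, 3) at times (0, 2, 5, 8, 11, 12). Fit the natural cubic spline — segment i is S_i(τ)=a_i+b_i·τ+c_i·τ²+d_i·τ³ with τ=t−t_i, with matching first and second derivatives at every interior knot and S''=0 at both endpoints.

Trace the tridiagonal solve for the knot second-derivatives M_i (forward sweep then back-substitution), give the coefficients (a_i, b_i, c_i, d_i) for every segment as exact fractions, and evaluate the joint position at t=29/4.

  seg 0: a=2 b=-2173/2979 c=0 d=-403/5958
  seg 1: a=0 b=-4591/2979 c=-403/993 d=4246/26811
  seg 2: a=-4 b=893/2979 c=3037/2979 d=-8018/26811
  seg 3: a=-2 b=-4939/2979 c=-4981/2979 d=16903/26811
  seg 4: a=-5 b=15884/2979 c=3974/993 d=-3974/2979
S(29/4) = -16639/10592

Δ: Δ0=-1, Δ1=-4/3, Δ2=2/3, Δ3=-1, Δ4=8
row 1: diag=10, rhs=-2; c'=3/10, d'=-1/5
row 2: denom=12−3·3/10=111/10; d'=(12−3·-1/5)/(111/10)=42/37
row 3: denom=12−3·10/37=414/37; d'=(-10−3·42/37)/(414/37)=-248/207
row 4: denom=8−3·37/138=331/46; d'=(54−3·-248/207)/(331/46)=7948/993
back: M4=7948/993
back: M3=-248/207−37/138·7948/993=-9962/2979
back: M2=42/37−10/37·-9962/2979=6074/2979
back: M1=-1/5−3/10·6074/2979=-806/993
M: M0=0, M1=-806/993, M2=6074/2979, M3=-9962/2979, M4=7948/993, M5=0
seg 0: a=2, c=M0/2=0, d=(M1−M0)/(6·2)=-403/5958, b=Δ0−h0·(2M0+M1)/6=-2173/2979
seg 1: a=0, c=M1/2=-403/993, d=(M2−M1)/(6·3)=4246/26811, b=Δ1−h1·(2M1+M2)/6=-4591/2979
seg 2: a=-4, c=M2/2=3037/2979, d=(M3−M2)/(6·3)=-8018/26811, b=Δ2−h2·(2M2+M3)/6=893/2979
seg 3: a=-2, c=M3/2=-4981/2979, d=(M4−M3)/(6·3)=16903/26811, b=Δ3−h3·(2M3+M4)/6=-4939/2979
seg 4: a=-5, c=M4/2=3974/993, d=(M5−M4)/(6·1)=-3974/2979, b=Δ4−h4·(2M4+M5)/6=15884/2979
t_q=29/4 → seg 2, τ=9/4; S=-4+893/2979·τ+3037/2979·τ²+-8018/26811·τ³=-16639/10592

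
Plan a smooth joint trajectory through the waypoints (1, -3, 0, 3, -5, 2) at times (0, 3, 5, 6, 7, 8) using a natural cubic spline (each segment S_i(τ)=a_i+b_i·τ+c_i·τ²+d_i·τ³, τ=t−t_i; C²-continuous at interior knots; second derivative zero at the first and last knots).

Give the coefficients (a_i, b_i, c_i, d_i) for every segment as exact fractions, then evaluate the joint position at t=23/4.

Δ: Δ0=-4/3, Δ1=3/2, Δ2=3, Δ3=-8, Δ4=7
row 1: diag=10, rhs=17; c'=1/5, d'=17/10
row 2: denom=6−2·1/5=28/5; d'=(9−2·17/10)/(28/5)=1
row 3: denom=4−1·5/28=107/28; d'=(-66−1·1)/(107/28)=-1876/107
row 4: denom=4−1·28/107=400/107; d'=(90−1·-1876/107)/(400/107)=5753/200
back: M4=5753/200
back: M3=-1876/107−28/107·5753/200=-1253/50
back: M2=1−5/28·-1253/50=219/40
back: M1=17/10−1/5·219/40=121/200
M: M0=0, M1=121/200, M2=219/40, M3=-1253/50, M4=5753/200, M5=0
seg 0: a=1, c=M0/2=0, d=(M1−M0)/(6·3)=121/3600, b=Δ0−h0·(2M0+M1)/6=-1963/1200
seg 1: a=-3, c=M1/2=121/400, d=(M2−M1)/(6·2)=487/1200, b=Δ1−h1·(2M1+M2)/6=-437/600
seg 2: a=0, c=M2/2=219/80, d=(M3−M2)/(6·1)=-6107/1200, b=Δ2−h2·(2M2+M3)/6=3211/600
seg 3: a=3, c=M3/2=-1253/100, d=(M4−M3)/(6·1)=2153/240, b=Δ3−h3·(2M3+M4)/6=-5329/1200
seg 4: a=-5, c=M4/2=5753/400, d=(M5−M4)/(6·1)=-5753/1200, b=Δ4−h4·(2M4+M5)/6=-1553/600
t_q=23/4 → seg 2, τ=3/4; S=0+3211/600·τ+219/80·τ²+-6107/1200·τ³=87209/25600

  seg 0: a=1 b=-1963/1200 c=0 d=121/3600
  seg 1: a=-3 b=-437/600 c=121/400 d=487/1200
  seg 2: a=0 b=3211/600 c=219/80 d=-6107/1200
  seg 3: a=3 b=-5329/1200 c=-1253/100 d=2153/240
  seg 4: a=-5 b=-1553/600 c=5753/400 d=-5753/1200
S(23/4) = 87209/25600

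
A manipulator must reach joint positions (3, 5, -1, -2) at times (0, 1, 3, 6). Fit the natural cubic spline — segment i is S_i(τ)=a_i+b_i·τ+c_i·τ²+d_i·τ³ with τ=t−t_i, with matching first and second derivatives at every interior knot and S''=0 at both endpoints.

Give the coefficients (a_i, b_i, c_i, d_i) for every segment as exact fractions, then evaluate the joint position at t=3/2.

Δ: Δ0=2, Δ1=-3, Δ2=-1/3
row 1: diag=6, rhs=-30; c'=1/3, d'=-5
row 2: denom=10−2·1/3=28/3; d'=(16−2·-5)/(28/3)=39/14
back: M2=39/14
back: M1=-5−1/3·39/14=-83/14
M: M0=0, M1=-83/14, M2=39/14, M3=0
seg 0: a=3, c=M0/2=0, d=(M1−M0)/(6·1)=-83/84, b=Δ0−h0·(2M0+M1)/6=251/84
seg 1: a=5, c=M1/2=-83/28, d=(M2−M1)/(6·2)=61/84, b=Δ1−h1·(2M1+M2)/6=1/42
seg 2: a=-1, c=M2/2=39/28, d=(M3−M2)/(6·3)=-13/84, b=Δ2−h2·(2M2+M3)/6=-131/42
t_q=3/2 → seg 1, τ=1/2; S=5+1/42·τ+-83/28·τ²+61/84·τ³=977/224

  seg 0: a=3 b=251/84 c=0 d=-83/84
  seg 1: a=5 b=1/42 c=-83/28 d=61/84
  seg 2: a=-1 b=-131/42 c=39/28 d=-13/84
S(3/2) = 977/224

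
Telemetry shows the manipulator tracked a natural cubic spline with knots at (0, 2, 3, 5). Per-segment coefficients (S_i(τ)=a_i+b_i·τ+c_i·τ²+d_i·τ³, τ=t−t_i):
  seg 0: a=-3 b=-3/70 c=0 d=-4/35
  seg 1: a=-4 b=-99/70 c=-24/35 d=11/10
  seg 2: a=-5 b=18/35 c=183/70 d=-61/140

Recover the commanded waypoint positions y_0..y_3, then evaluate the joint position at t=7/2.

y_0=-3 y_1=-4 y_2=-5 y_3=3
S(7/2) = -663/160

y_0 = S_0(0) = a_0 = -3
y_1 = S_1(0) = a_1 = -4
y_2 = S_2(0) = a_2 = -5
y_3 = S_2(2) = 3
t_q=7/2 is in segment 2 (τ=1/2); S_2(τ)=-663/160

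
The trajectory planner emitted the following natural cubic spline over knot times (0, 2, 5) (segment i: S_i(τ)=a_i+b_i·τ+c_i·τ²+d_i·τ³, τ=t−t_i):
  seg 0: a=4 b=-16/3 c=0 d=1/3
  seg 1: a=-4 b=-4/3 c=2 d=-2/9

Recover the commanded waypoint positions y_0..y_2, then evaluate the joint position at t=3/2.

y_0=4 y_1=-4 y_2=4
S(3/2) = -23/8

y_0 = S_0(0) = a_0 = 4
y_1 = S_1(0) = a_1 = -4
y_2 = S_1(3) = 4
t_q=3/2 is in segment 0 (τ=3/2); S_0(τ)=-23/8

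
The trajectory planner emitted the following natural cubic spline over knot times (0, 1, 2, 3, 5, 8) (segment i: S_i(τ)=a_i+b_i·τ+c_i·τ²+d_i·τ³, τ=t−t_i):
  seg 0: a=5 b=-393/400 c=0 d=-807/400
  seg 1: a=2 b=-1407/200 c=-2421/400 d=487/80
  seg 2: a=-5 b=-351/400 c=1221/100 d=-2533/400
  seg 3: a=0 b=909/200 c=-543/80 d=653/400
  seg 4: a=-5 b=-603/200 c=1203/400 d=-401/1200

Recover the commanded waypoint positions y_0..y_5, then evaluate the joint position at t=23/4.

y_0=5 y_1=2 y_2=-5 y_3=0 y_4=-5 y_5=4
S(23/4) = -146189/25600

y_0 = S_0(0) = a_0 = 5
y_1 = S_1(0) = a_1 = 2
y_2 = S_2(0) = a_2 = -5
y_3 = S_3(0) = a_3 = 0
y_4 = S_4(0) = a_4 = -5
y_5 = S_4(3) = 4
t_q=23/4 is in segment 4 (τ=3/4); S_4(τ)=-146189/25600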